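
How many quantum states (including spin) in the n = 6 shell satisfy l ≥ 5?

Contributions: l=5 → 11.
Orbitals: 11. Each orbital carries two spin states, so 11 × 2 = 22 states.

22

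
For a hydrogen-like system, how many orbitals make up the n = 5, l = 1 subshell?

3

A subshell has 2l+1 orbitals; with l = 1, that's 3.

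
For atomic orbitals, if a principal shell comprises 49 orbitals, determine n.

n = 7

n² = 49 ⇒ n = 7.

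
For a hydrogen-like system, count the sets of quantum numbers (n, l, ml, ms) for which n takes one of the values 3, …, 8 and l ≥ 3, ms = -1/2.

Treat each shell separately and count matching orbitals:
n=4 → 7; n=5 → 16; n=6 → 27; n=7 → 40; n=8 → 55.
Orbitals: 7 + 16 + 27 + 40 + 55 = 145. With ms fixed to -1/2 there is one state per orbital, so 145 states.

145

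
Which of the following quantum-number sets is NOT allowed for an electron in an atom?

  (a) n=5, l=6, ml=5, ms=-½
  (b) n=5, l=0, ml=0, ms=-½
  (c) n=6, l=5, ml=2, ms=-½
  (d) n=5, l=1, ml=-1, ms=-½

(a)

(a) has l = 6 ≥ n = 5, violating 0 ≤ l ≤ n−1.
The remaining sets (b), (c), (d) satisfy all four rules.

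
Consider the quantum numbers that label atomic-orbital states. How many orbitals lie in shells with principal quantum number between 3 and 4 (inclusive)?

Shell n has n² orbitals: 3²=9 + 4²=16 = 25 orbitals.

25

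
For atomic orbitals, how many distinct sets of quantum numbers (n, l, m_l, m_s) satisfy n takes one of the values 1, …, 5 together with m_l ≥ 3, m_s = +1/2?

Count contributing orbitals for each principal shell:
n=4 → 1; n=5 → 3.
Orbitals: 1 + 3 = 4. With m_s fixed to +1/2 there is one state per orbital, so 4 states.

4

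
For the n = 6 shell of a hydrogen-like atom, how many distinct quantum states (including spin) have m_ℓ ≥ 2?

Contributions: ℓ=2 → 1; ℓ=3 → 2; ℓ=4 → 3; ℓ=5 → 4.
Orbitals: 1 + 2 + 3 + 4 = 10. Each orbital carries two spin states, so 10 × 2 = 20 states.

20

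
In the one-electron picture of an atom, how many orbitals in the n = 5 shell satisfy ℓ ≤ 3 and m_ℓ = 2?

2

Go through ℓ = 0, …, 4 (the values permitted for n = 5).
Per ℓ-value: ℓ=2 → 1; ℓ=3 → 1.
Total orbitals: 1 + 1 = 2.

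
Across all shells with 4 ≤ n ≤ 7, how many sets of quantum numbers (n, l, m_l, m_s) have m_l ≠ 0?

208

Per-shell orbital counts meeting the constraint:
n=4 → 12; n=5 → 20; n=6 → 30; n=7 → 42.
Orbitals: 12 + 20 + 30 + 42 = 104. Including both spin states (m_s = ±1/2) gives 2 × 104 = 208 states.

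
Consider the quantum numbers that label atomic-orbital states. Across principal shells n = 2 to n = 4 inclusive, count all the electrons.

58

Shell n has n² orbitals: 2²=4 + 3²=9 + 4²=16 = 29 orbitals.
Two spin states per orbital: 2 × 29 = 58 electrons.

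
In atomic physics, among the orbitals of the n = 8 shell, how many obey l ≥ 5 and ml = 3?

3

Contributions: l=5 → 1; l=6 → 1; l=7 → 1.
Total orbitals: 1 + 1 + 1 = 3.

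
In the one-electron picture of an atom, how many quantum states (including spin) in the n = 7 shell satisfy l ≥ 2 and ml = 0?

10

Go through l = 0, …, 6 (the values permitted for n = 7).
Per l-value: l=2 → 1; l=3 → 1; l=4 → 1; l=5 → 1; l=6 → 1.
Orbitals: 1 + 1 + 1 + 1 + 1 = 5. Each orbital carries two spin states, so 5 × 2 = 10 states.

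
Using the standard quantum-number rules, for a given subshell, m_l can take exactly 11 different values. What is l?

l = 5 (h)

m_l ranges over 2l+1 integers, so 2l+1 = 11 ⇒ l = 5.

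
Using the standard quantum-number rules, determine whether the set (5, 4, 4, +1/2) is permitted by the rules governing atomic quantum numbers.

Valid

n = 5 is a positive integer. l = 4 satisfies 0 ≤ l ≤ n−1 = 4. m_l = 4 lies in the range −l … +l (here −4 … 4). m_s = +1/2 is one of ±1/2.
All four constraints are satisfied.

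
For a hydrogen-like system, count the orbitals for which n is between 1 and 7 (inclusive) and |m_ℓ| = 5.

For each n in the range, tally the orbitals obeying |m_ℓ| = 5:
n=6 → 2; n=7 → 4.
Total orbitals: 2 + 4 = 6.

6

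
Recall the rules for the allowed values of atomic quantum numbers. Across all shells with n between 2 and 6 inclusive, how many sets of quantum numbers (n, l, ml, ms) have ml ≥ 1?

Work shell by shell — for each n, count the (l, ml) pairs that satisfy ml ≥ 1:
n=2 → 1; n=3 → 3; n=4 → 6; n=5 → 10; n=6 → 15.
Orbitals: 1 + 3 + 6 + 10 + 15 = 35. Including both spin states (ms = ±1/2) gives 2 × 35 = 70 states.

70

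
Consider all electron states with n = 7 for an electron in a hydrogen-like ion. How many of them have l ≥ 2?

The n = 7 shell has l = 0 through 6; check each.
Contributions: l=2 → 5; l=3 → 7; l=4 → 9; l=5 → 11; l=6 → 13.
Orbitals: 5 + 7 + 9 + 11 + 13 = 45. Each orbital carries two spin states, so 45 × 2 = 90 states.

90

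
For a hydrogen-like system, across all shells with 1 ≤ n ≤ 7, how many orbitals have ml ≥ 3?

20

For each n in the range, tally the orbitals obeying ml ≥ 3:
n=4 → 1; n=5 → 3; n=6 → 6; n=7 → 10.
Total orbitals: 1 + 3 + 6 + 10 = 20.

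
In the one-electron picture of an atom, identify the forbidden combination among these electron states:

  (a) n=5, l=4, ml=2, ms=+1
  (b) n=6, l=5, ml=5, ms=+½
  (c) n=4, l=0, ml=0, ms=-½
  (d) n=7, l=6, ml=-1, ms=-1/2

(a) has ms = +1, but an electron's spin must be ±1/2.
The remaining sets (b), (c), (d) satisfy all four rules.

(a)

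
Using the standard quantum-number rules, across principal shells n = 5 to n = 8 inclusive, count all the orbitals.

174

Shell n has n² orbitals: 5²=25 + 6²=36 + 7²=49 + 8²=64 = 174 orbitals.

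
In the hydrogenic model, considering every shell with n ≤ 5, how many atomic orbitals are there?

55

Total orbitals = 1² + 2² + 3² + 4² + 5² = 55.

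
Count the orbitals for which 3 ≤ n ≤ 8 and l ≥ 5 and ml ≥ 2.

28

Per-shell orbital counts meeting the constraint:
n=6 → 4; n=7 → 9; n=8 → 15.
Total orbitals: 4 + 9 + 15 = 28.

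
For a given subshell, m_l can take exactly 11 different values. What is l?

l = 5

m_l ranges over 2l+1 integers, so 2l+1 = 11 ⇒ l = 5.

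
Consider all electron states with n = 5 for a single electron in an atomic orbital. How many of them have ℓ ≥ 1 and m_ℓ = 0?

For n = 5, ℓ ranges over 0 … 4.
Orbitals with ℓ ≥ 1 and m_ℓ = 0, by ℓ: ℓ=1 → 1; ℓ=2 → 1; ℓ=3 → 1; ℓ=4 → 1.
Orbitals: 1 + 1 + 1 + 1 = 4. Each orbital carries two spin states, so 4 × 2 = 8 states.

8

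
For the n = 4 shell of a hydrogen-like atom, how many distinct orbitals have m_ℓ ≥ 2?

The n = 4 shell has ℓ = 0 through 3; check each.
Per ℓ-value: ℓ=2 → 1; ℓ=3 → 2.
Total orbitals: 1 + 2 = 3.

3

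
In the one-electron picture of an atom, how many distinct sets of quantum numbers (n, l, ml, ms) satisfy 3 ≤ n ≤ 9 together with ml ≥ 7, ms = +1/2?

4

Per-shell orbital counts meeting the constraint:
n=8 → 1; n=9 → 3.
Orbitals: 1 + 3 = 4. With ms fixed to +1/2 there is one state per orbital, so 4 states.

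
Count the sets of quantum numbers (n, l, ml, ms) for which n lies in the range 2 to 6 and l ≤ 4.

158

Treat each shell separately and count matching orbitals:
n=2 → 4; n=3 → 9; n=4 → 16; n=5 → 25; n=6 → 25.
Orbitals: 4 + 9 + 16 + 25 + 25 = 79. Including both spin states (ms = ±1/2) gives 2 × 79 = 158 states.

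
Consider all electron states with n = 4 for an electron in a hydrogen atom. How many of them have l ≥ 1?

Go through l = 0, …, 3 (the values permitted for n = 4).
Contributions: l=1 → 3; l=2 → 5; l=3 → 7.
Orbitals: 3 + 5 + 7 = 15. Each orbital carries two spin states, so 15 × 2 = 30 states.

30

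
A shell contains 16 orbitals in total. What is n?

n = 4

n² = 16 ⇒ n = 4.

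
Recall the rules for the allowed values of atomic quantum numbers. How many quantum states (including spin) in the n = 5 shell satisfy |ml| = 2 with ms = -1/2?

6

The n = 5 shell has l = 0 through 4; check each.
Contributions: l=2 → 2; l=3 → 2; l=4 → 2.
Orbitals: 2 + 2 + 2 = 6. With ms fixed to a single value there is one state per orbital, giving 6 states.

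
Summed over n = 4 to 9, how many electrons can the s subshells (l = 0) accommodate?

12

An s subshell (l = 0) exists for every n ≥ 1, so shells n = 4, 5, 6, 7, 8, 9 each contribute one — 6 subshells.
Since each s subshell holds 2(2·0+1) = 2 electrons, the total is 6 × 2 = 12.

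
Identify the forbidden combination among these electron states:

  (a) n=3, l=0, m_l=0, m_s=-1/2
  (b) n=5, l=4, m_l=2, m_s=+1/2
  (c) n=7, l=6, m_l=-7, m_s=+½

(c) has |m_l| = 7 > l = 6, violating −l ≤ m_l ≤ l.
The remaining sets (a), (b) satisfy all four rules.

(c)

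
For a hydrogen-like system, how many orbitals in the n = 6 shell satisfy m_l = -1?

5

The n = 6 shell has l = 0 through 5; check each.
Contributions: l=1 → 1; l=2 → 1; l=3 → 1; l=4 → 1; l=5 → 1.
Total orbitals: 1 + 1 + 1 + 1 + 1 = 5.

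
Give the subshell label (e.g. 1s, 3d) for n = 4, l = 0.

l = 0 corresponds to the letter 's', so the subshell is 4s.

4s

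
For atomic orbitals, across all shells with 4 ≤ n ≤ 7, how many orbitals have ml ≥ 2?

Work shell by shell — for each n, count the (l, ml) pairs that satisfy ml ≥ 2:
n=4 → 3; n=5 → 6; n=6 → 10; n=7 → 15.
Total orbitals: 3 + 6 + 10 + 15 = 34.

34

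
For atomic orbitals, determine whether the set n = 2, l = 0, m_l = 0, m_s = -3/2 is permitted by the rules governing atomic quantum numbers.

No

The spin quantum number for an electron can only be m_s = +1/2 or −1/2; m_s = -3/2 is not one of those.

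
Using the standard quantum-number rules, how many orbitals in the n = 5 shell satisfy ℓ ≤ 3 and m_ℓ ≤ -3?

1

Go through ℓ = 0, …, 4 (the values permitted for n = 5).
Orbitals with ℓ ≤ 3 and m_ℓ ≤ -3, by ℓ: ℓ=3 → 1.
Total orbitals: 1.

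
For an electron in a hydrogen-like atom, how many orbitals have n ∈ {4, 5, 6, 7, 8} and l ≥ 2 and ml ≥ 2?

55

Count contributing orbitals for each principal shell:
n=4 → 3; n=5 → 6; n=6 → 10; n=7 → 15; n=8 → 21.
Total orbitals: 3 + 6 + 10 + 15 + 21 = 55.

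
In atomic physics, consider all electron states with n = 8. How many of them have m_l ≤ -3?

The n = 8 shell has l = 0 through 7; check each.
Orbitals with m_l ≤ -3, by l: l=3 → 1; l=4 → 2; l=5 → 3; l=6 → 4; l=7 → 5.
Orbitals: 1 + 2 + 3 + 4 + 5 = 15. Each orbital carries two spin states, so 15 × 2 = 30 states.

30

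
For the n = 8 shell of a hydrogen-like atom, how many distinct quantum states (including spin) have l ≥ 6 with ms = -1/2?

Orbitals with l ≥ 6, by l: l=6 → 13; l=7 → 15.
Orbitals: 13 + 15 = 28. With ms fixed to a single value there is one state per orbital, giving 28 states.

28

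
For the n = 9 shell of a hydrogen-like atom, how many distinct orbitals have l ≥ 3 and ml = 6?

With n = 9 the allowed l are 0, 1, …, 8.
The (l, ml) pairs meeting l ≥ 3 and ml = 6 give: l=6 → 1; l=7 → 1; l=8 → 1.
Total orbitals: 1 + 1 + 1 = 3.

3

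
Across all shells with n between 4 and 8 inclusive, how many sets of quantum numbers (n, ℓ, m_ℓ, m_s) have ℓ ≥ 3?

290

Count contributing orbitals for each principal shell:
n=4 → 7; n=5 → 16; n=6 → 27; n=7 → 40; n=8 → 55.
Orbitals: 7 + 16 + 27 + 40 + 55 = 145. Including both spin states (m_s = ±1/2) gives 2 × 145 = 290 states.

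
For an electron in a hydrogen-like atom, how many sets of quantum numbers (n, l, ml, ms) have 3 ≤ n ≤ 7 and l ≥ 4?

124

Go shell by shell, enumerating (l, ml) with l ≥ 4:
n=5 → 9; n=6 → 20; n=7 → 33.
Orbitals: 9 + 20 + 33 = 62. Including both spin states (ms = ±1/2) gives 2 × 62 = 124 states.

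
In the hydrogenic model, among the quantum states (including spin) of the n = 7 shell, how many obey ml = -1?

Orbitals with ml = -1, by l: l=1 → 1; l=2 → 1; l=3 → 1; l=4 → 1; l=5 → 1; l=6 → 1.
Orbitals: 1 + 1 + 1 + 1 + 1 + 1 = 6. Each orbital carries two spin states, so 6 × 2 = 12 states.

12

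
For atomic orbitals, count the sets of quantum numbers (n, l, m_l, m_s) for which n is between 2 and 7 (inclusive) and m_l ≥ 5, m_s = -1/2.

Work shell by shell — for each n, count the (l, m_l) pairs that satisfy m_l ≥ 5:
n=6 → 1; n=7 → 3.
Orbitals: 1 + 3 = 4. With m_s fixed to -1/2 there is one state per orbital, so 4 states.

4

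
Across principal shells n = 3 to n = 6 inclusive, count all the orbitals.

86

Shell n has n² orbitals: 3²=9 + 4²=16 + 5²=25 + 6²=36 = 86 orbitals.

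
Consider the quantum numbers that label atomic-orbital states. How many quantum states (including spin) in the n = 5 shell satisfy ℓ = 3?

With n = 5 the allowed ℓ are 0, 1, …, 4.
The (ℓ, m_ℓ) pairs meeting ℓ = 3 give: ℓ=3 → 7.
Orbitals: 7. Each orbital carries two spin states, so 7 × 2 = 14 states.

14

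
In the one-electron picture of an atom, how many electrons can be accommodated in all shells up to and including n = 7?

Total orbitals = 1² + 2² + 3² + 4² + 5² + 6² + 7² = 140. Doubling for spin gives 280 electrons.

280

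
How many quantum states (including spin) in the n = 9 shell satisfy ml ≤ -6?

12

For n = 9, l ranges over 0 … 8.
Orbitals with ml ≤ -6, by l: l=6 → 1; l=7 → 2; l=8 → 3.
Orbitals: 1 + 2 + 3 = 6. Each orbital carries two spin states, so 6 × 2 = 12 states.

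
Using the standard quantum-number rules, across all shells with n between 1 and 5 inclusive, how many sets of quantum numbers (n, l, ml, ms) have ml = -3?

6

Treat each shell separately and count matching orbitals:
n=4 → 1; n=5 → 2.
Orbitals: 1 + 2 = 3. Including both spin states (ms = ±1/2) gives 2 × 3 = 6 states.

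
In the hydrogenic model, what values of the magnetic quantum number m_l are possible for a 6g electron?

The 6g subshell has l = 4, and m_l takes every integer from −l to +l. With l = 4 that gives the 9 values -4, -3, -2, -1, 0, 1, 2, 3, 4.

-4, -3, -2, -1, 0, 1, 2, 3, 4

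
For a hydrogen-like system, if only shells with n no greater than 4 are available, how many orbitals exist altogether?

Total orbitals = 1² + 2² + 3² + 4² = 30.

30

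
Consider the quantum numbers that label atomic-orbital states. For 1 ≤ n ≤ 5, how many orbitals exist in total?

55

Total orbitals = 1² + 2² + 3² + 4² + 5² = 55.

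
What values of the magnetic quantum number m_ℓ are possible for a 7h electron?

-5, -4, -3, -2, -1, 0, 1, 2, 3, 4, 5

The 7h subshell has ℓ = 5, and m_ℓ takes every integer from −ℓ to +ℓ. With ℓ = 5 that gives the 11 values -5, -4, -3, -2, -1, 0, 1, 2, 3, 4, 5.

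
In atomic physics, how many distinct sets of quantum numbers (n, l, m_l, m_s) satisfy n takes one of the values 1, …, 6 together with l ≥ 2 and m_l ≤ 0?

80

Per-shell orbital counts meeting the constraint:
n=3 → 3; n=4 → 7; n=5 → 12; n=6 → 18.
Orbitals: 3 + 7 + 12 + 18 = 40. Including both spin states (m_s = ±1/2) gives 2 × 40 = 80 states.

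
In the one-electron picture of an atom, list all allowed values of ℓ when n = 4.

ℓ is an integer with 0 ≤ ℓ ≤ n−1, so for n = 4: ℓ = 0, 1, 2, 3.

0, 1, 2, 3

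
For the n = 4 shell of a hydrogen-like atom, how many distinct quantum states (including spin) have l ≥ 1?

The n = 4 shell has l = 0 through 3; check each.
Orbitals with l ≥ 1, by l: l=1 → 3; l=2 → 5; l=3 → 7.
Orbitals: 3 + 5 + 7 = 15. Each orbital carries two spin states, so 15 × 2 = 30 states.

30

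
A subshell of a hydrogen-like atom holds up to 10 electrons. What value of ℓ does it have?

2(2ℓ+1) = 10 ⇒ 2ℓ+1 = 5 ⇒ ℓ = 2.

ℓ = 2 (d)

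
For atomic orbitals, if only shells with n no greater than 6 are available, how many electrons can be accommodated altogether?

Total orbitals = 1² + 2² + 3² + 4² + 5² + 6² = 91. Doubling for spin gives 182 electrons.

182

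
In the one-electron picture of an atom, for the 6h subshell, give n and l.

The leading integer gives n = 6; the letter 'h' means l = 5.

n = 6, l = 5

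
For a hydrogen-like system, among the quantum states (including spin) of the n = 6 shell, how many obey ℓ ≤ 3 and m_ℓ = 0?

The n = 6 shell has ℓ = 0 through 5; check each.
Orbitals with ℓ ≤ 3 and m_ℓ = 0, by ℓ: ℓ=0 → 1; ℓ=1 → 1; ℓ=2 → 1; ℓ=3 → 1.
Orbitals: 1 + 1 + 1 + 1 = 4. Each orbital carries two spin states, so 4 × 2 = 8 states.

8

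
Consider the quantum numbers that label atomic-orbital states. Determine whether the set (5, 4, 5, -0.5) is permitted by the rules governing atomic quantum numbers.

Not allowed

The magnetic quantum number must satisfy −l ≤ m_l ≤ l. With l = 4, m_l can only be -4, -3, -2, -1, 0, 1, 2, 3, 4, so m_l = 5 is forbidden.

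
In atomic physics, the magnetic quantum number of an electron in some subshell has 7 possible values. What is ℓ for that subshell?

m_ℓ ranges over 2ℓ+1 integers, so 2ℓ+1 = 7 ⇒ ℓ = 3.

ℓ = 3 (f)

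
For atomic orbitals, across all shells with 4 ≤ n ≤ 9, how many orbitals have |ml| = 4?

30

Work shell by shell — for each n, count the (l, ml) pairs that satisfy |ml| = 4:
n=5 → 2; n=6 → 4; n=7 → 6; n=8 → 8; n=9 → 10.
Total orbitals: 2 + 4 + 6 + 8 + 10 = 30.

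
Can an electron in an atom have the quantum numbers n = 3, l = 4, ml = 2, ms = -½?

The orbital quantum number must satisfy 0 ≤ l ≤ n−1. With n = 3 the allowed l values are 0, 1, 2, so l = 4 is out of range.

Not allowed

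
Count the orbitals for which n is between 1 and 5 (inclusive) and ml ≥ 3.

4

For each n in the range, tally the orbitals obeying ml ≥ 3:
n=4 → 1; n=5 → 3.
Total orbitals: 1 + 3 = 4.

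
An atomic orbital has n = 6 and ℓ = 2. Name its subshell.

6d

ℓ = 2 corresponds to the letter 'd', so the subshell is 6d.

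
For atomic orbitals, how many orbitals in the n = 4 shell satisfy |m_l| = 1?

6

Per l-value: l=1 → 2; l=2 → 2; l=3 → 2.
Total orbitals: 2 + 2 + 2 = 6.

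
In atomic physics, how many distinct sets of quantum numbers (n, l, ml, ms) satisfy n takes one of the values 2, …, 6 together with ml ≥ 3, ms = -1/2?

Treat each shell separately and count matching orbitals:
n=4 → 1; n=5 → 3; n=6 → 6.
Orbitals: 1 + 3 + 6 = 10. With ms fixed to -1/2 there is one state per orbital, so 10 states.

10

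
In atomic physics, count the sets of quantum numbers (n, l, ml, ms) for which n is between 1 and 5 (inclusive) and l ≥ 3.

46

For each n in the range, tally the orbitals obeying l ≥ 3:
n=4 → 7; n=5 → 16.
Orbitals: 7 + 16 = 23. Including both spin states (ms = ±1/2) gives 2 × 23 = 46 states.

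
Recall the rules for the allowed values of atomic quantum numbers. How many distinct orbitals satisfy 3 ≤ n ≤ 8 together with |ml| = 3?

Per-shell orbital counts meeting the constraint:
n=4 → 2; n=5 → 4; n=6 → 6; n=7 → 8; n=8 → 10.
Total orbitals: 2 + 4 + 6 + 8 + 10 = 30.

30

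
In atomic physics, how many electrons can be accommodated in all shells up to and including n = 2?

Total orbitals = 1² + 2² = 5. Doubling for spin gives 10 electrons.

10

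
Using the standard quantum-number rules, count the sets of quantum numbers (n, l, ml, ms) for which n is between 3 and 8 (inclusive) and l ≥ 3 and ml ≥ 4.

40

Per-shell orbital counts meeting the constraint:
n=5 → 1; n=6 → 3; n=7 → 6; n=8 → 10.
Orbitals: 1 + 3 + 6 + 10 = 20. Including both spin states (ms = ±1/2) gives 2 × 20 = 40 states.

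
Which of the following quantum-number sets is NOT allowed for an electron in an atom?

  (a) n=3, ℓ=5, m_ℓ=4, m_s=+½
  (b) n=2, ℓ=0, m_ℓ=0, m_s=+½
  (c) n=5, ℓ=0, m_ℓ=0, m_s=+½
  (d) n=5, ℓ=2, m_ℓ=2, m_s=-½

(a) has ℓ = 5 ≥ n = 3, violating 0 ≤ ℓ ≤ n−1.
The remaining sets (b), (c), (d) satisfy all four rules.

(a)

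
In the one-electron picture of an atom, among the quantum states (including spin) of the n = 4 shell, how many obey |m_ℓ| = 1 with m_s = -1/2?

Orbitals with |m_ℓ| = 1, by ℓ: ℓ=1 → 2; ℓ=2 → 2; ℓ=3 → 2.
Orbitals: 2 + 2 + 2 = 6. With m_s fixed to a single value there is one state per orbital, giving 6 states.

6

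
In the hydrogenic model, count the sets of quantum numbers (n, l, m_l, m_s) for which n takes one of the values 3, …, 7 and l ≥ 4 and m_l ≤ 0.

Treat each shell separately and count matching orbitals:
n=5 → 5; n=6 → 11; n=7 → 18.
Orbitals: 5 + 11 + 18 = 34. Including both spin states (m_s = ±1/2) gives 2 × 34 = 68 states.

68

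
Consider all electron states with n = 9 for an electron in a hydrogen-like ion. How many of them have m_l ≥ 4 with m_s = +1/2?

Go through l = 0, …, 8 (the values permitted for n = 9).
The (l, m_l) pairs meeting m_l ≥ 4 give: l=4 → 1; l=5 → 2; l=6 → 3; l=7 → 4; l=8 → 5.
Orbitals: 1 + 2 + 3 + 4 + 5 = 15. With m_s fixed to a single value there is one state per orbital, giving 15 states.

15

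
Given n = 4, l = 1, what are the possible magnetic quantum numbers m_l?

m_l takes every integer from −l to +l. With l = 1 that gives the 3 values -1, 0, 1.

-1, 0, 1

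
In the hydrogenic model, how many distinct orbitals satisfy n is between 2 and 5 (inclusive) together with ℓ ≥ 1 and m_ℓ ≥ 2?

10

Treat each shell separately and count matching orbitals:
n=3 → 1; n=4 → 3; n=5 → 6.
Total orbitals: 1 + 3 + 6 = 10.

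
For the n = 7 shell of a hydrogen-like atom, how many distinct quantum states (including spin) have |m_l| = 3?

Go through l = 0, …, 6 (the values permitted for n = 7).
The (l, m_l) pairs meeting |m_l| = 3 give: l=3 → 2; l=4 → 2; l=5 → 2; l=6 → 2.
Orbitals: 2 + 2 + 2 + 2 = 8. Each orbital carries two spin states, so 8 × 2 = 16 states.

16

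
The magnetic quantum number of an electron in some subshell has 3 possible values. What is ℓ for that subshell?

ℓ = 1 (p)

m_ℓ ranges over 2ℓ+1 integers, so 2ℓ+1 = 3 ⇒ ℓ = 1.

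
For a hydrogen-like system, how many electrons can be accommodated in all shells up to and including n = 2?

Total orbitals = 1² + 2² = 5. Doubling for spin gives 10 electrons.

10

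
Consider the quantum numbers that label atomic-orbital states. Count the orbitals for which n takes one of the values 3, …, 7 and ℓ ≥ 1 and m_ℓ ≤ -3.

Per-shell orbital counts meeting the constraint:
n=4 → 1; n=5 → 3; n=6 → 6; n=7 → 10.
Total orbitals: 1 + 3 + 6 + 10 = 20.

20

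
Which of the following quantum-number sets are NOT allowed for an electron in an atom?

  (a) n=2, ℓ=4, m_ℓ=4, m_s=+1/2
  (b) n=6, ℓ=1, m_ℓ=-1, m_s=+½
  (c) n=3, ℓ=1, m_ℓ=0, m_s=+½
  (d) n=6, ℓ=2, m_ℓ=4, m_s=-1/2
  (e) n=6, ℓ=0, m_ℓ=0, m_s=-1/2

(a) has ℓ = 4 ≥ n = 2, violating 0 ≤ ℓ ≤ n−1.
(d) has |m_ℓ| = 4 > ℓ = 2, violating −ℓ ≤ m_ℓ ≤ ℓ.
The remaining sets (b), (c), (e) satisfy all four rules.

(a) and (d)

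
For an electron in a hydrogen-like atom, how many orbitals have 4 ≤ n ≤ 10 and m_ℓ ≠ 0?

322

Count contributing orbitals for each principal shell:
n=4 → 12; n=5 → 20; n=6 → 30; n=7 → 42; n=8 → 56; n=9 → 72; n=10 → 90.
Total orbitals: 12 + 20 + 30 + 42 + 56 + 72 + 90 = 322.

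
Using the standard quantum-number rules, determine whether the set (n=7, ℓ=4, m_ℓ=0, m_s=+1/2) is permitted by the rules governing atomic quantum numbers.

n = 7 is a positive integer. ℓ = 4 satisfies 0 ≤ ℓ ≤ n−1 = 6. m_ℓ = 0 lies in the range −ℓ … +ℓ (here −4 … 4). m_s = +1/2 is one of ±1/2.
All four constraints are satisfied.

Allowed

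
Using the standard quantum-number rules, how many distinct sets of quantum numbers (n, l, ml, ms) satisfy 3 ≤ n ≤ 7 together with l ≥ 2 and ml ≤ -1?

Go shell by shell, enumerating (l, ml) with l ≥ 2 and ml ≤ -1:
n=3 → 2; n=4 → 5; n=5 → 9; n=6 → 14; n=7 → 20.
Orbitals: 2 + 5 + 9 + 14 + 20 = 50. Including both spin states (ms = ±1/2) gives 2 × 50 = 100 states.

100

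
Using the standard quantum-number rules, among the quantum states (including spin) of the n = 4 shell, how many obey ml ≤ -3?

2

For n = 4, l ranges over 0 … 3.
Per l-value: l=3 → 1.
Orbitals: 1. Each orbital carries two spin states, so 1 × 2 = 2 states.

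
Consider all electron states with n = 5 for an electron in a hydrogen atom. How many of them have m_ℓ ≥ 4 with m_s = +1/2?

1

Go through ℓ = 0, …, 4 (the values permitted for n = 5).
The (ℓ, m_ℓ) pairs meeting m_ℓ ≥ 4 give: ℓ=4 → 1.
Orbitals: 1. With m_s fixed to a single value there is one state per orbital, giving 1 state.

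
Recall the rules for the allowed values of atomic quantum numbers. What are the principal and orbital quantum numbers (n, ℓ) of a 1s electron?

n = 1, ℓ = 0

The leading integer gives n = 1; the letter 's' means ℓ = 0.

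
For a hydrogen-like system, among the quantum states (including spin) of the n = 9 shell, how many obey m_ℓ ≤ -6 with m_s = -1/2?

6

The n = 9 shell has ℓ = 0 through 8; check each.
Contributions: ℓ=6 → 1; ℓ=7 → 2; ℓ=8 → 3.
Orbitals: 1 + 2 + 3 = 6. With m_s fixed to a single value there is one state per orbital, giving 6 states.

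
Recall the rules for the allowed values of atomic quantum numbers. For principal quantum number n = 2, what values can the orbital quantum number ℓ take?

ℓ is an integer with 0 ≤ ℓ ≤ n−1, so for n = 2: ℓ = 0, 1.

0, 1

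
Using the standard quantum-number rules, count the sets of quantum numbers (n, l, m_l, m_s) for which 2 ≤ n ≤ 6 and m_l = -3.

Go shell by shell, enumerating (l, m_l) with m_l = -3:
n=4 → 1; n=5 → 2; n=6 → 3.
Orbitals: 1 + 2 + 3 = 6. Including both spin states (m_s = ±1/2) gives 2 × 6 = 12 states.

12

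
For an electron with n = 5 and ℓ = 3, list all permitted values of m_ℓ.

-3, -2, -1, 0, 1, 2, 3

m_ℓ takes every integer from −ℓ to +ℓ. With ℓ = 3 that gives the 7 values -3, -2, -1, 0, 1, 2, 3.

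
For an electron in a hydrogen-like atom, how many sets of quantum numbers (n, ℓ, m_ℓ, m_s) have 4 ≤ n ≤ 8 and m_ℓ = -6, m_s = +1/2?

For each n in the range, tally the orbitals obeying m_ℓ = -6:
n=7 → 1; n=8 → 2.
Orbitals: 1 + 2 = 3. With m_s fixed to +1/2 there is one state per orbital, so 3 states.

3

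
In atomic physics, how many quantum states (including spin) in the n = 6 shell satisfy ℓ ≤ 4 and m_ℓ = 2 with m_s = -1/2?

Go through ℓ = 0, …, 5 (the values permitted for n = 6).
The (ℓ, m_ℓ) pairs meeting ℓ ≤ 4 and m_ℓ = 2 give: ℓ=2 → 1; ℓ=3 → 1; ℓ=4 → 1.
Orbitals: 1 + 1 + 1 = 3. With m_s fixed to a single value there is one state per orbital, giving 3 states.

3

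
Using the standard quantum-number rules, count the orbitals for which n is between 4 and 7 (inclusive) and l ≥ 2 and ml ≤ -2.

For each n in the range, tally the orbitals obeying l ≥ 2 and ml ≤ -2:
n=4 → 3; n=5 → 6; n=6 → 10; n=7 → 15.
Total orbitals: 3 + 6 + 10 + 15 = 34.

34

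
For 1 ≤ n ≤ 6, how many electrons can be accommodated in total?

Total orbitals = 1² + 2² + 3² + 4² + 5² + 6² = 91. Doubling for spin gives 182 electrons.

182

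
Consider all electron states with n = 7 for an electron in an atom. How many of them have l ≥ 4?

The n = 7 shell has l = 0 through 6; check each.
Orbitals with l ≥ 4, by l: l=4 → 9; l=5 → 11; l=6 → 13.
Orbitals: 9 + 11 + 13 = 33. Each orbital carries two spin states, so 33 × 2 = 66 states.

66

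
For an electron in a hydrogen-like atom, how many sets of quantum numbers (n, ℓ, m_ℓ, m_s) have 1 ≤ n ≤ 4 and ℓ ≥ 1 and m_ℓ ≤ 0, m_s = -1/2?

16

Treat each shell separately and count matching orbitals:
n=2 → 2; n=3 → 5; n=4 → 9.
Orbitals: 2 + 5 + 9 = 16. With m_s fixed to -1/2 there is one state per orbital, so 16 states.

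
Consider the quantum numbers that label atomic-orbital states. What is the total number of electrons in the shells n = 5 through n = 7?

Shell n has n² orbitals: 5²=25 + 6²=36 + 7²=49 = 110 orbitals.
Two spin states per orbital: 2 × 110 = 220 electrons.

220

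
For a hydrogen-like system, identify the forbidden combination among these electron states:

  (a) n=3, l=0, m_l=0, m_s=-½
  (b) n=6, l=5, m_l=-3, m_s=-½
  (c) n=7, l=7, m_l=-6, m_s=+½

(c)

(c) has l = 7 ≥ n = 7, violating 0 ≤ l ≤ n−1.
The remaining sets (a), (b) satisfy all four rules.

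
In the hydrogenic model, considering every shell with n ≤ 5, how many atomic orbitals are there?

Total orbitals = 1² + 2² + 3² + 4² + 5² = 55.

55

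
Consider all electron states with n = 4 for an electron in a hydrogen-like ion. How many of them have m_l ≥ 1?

Go through l = 0, …, 3 (the values permitted for n = 4).
Per l-value: l=1 → 1; l=2 → 2; l=3 → 3.
Orbitals: 1 + 2 + 3 = 6. Each orbital carries two spin states, so 6 × 2 = 12 states.

12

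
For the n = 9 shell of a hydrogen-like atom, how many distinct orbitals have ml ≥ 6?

6

The n = 9 shell has l = 0 through 8; check each.
Per l-value: l=6 → 1; l=7 → 2; l=8 → 3.
Total orbitals: 1 + 2 + 3 = 6.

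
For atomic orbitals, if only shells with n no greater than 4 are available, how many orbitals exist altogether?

Total orbitals = 1² + 2² + 3² + 4² = 30.

30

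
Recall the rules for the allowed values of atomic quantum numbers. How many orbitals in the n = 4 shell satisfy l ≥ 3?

7

The (l, m_l) pairs meeting l ≥ 3 give: l=3 → 7.
Total orbitals: 7.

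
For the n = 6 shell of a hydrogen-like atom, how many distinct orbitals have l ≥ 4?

20

For n = 6, l ranges over 0 … 5.
The (l, m_l) pairs meeting l ≥ 4 give: l=4 → 9; l=5 → 11.
Total orbitals: 9 + 11 = 20.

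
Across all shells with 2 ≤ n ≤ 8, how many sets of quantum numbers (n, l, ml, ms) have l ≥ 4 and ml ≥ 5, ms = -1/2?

Treat each shell separately and count matching orbitals:
n=6 → 1; n=7 → 3; n=8 → 6.
Orbitals: 1 + 3 + 6 = 10. With ms fixed to -1/2 there is one state per orbital, so 10 states.

10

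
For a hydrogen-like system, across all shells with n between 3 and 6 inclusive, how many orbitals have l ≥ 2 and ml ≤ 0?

Per-shell orbital counts meeting the constraint:
n=3 → 3; n=4 → 7; n=5 → 12; n=6 → 18.
Total orbitals: 3 + 7 + 12 + 18 = 40.

40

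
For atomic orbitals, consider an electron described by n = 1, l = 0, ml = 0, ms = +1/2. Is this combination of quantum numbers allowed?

n = 1 is a positive integer. l = 0 satisfies 0 ≤ l ≤ n−1 = 0. ml = 0 lies in the range −l … +l (here 0). ms = +1/2 is one of ±1/2.
All four constraints are satisfied.

Allowed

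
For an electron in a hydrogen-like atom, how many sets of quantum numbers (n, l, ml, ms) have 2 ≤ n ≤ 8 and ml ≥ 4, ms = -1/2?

Go shell by shell, enumerating (l, ml) with ml ≥ 4:
n=5 → 1; n=6 → 3; n=7 → 6; n=8 → 10.
Orbitals: 1 + 3 + 6 + 10 = 20. With ms fixed to -1/2 there is one state per orbital, so 20 states.

20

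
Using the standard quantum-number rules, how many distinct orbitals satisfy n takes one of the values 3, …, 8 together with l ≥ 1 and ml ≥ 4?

20

Work shell by shell — for each n, count the (l, ml) pairs that satisfy l ≥ 1 and ml ≥ 4:
n=5 → 1; n=6 → 3; n=7 → 6; n=8 → 10.
Total orbitals: 1 + 3 + 6 + 10 = 20.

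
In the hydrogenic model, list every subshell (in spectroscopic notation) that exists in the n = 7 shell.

7s, 7p, 7d, 7f, 7g, 7h, 7i

For n = 7, ℓ runs from 0 to 6. In spectroscopic notation ℓ = 0,1,2,… ↔ s,p,d,f,g,h,i, so the subshells are 7s, 7p, 7d, 7f, 7g, 7h, 7i.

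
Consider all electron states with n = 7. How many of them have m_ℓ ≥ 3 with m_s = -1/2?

The (ℓ, m_ℓ) pairs meeting m_ℓ ≥ 3 give: ℓ=3 → 1; ℓ=4 → 2; ℓ=5 → 3; ℓ=6 → 4.
Orbitals: 1 + 2 + 3 + 4 = 10. With m_s fixed to a single value there is one state per orbital, giving 10 states.

10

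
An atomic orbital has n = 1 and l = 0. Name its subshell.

l = 0 corresponds to the letter 's', so the subshell is 1s.

1s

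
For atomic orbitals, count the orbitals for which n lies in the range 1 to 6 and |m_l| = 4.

6

Go shell by shell, enumerating (l, m_l) with |m_l| = 4:
n=5 → 2; n=6 → 4.
Total orbitals: 2 + 4 = 6.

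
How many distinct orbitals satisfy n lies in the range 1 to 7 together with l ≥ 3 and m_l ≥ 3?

20

Work shell by shell — for each n, count the (l, m_l) pairs that satisfy l ≥ 3 and m_l ≥ 3:
n=4 → 1; n=5 → 3; n=6 → 6; n=7 → 10.
Total orbitals: 1 + 3 + 6 + 10 = 20.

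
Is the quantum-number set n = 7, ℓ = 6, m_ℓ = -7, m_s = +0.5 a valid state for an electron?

The magnetic quantum number must satisfy −ℓ ≤ m_ℓ ≤ ℓ. With ℓ = 6, m_ℓ can only be -6, -5, -4, -3, -2, -1, 0, 1, 2, 3, 4, 5, 6, so m_ℓ = -7 is forbidden.

Not allowed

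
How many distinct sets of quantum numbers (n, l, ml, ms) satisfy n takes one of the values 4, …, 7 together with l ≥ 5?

Per-shell orbital counts meeting the constraint:
n=6 → 11; n=7 → 24.
Orbitals: 11 + 24 = 35. Including both spin states (ms = ±1/2) gives 2 × 35 = 70 states.

70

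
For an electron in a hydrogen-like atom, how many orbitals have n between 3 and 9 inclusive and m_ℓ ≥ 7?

4

Per-shell orbital counts meeting the constraint:
n=8 → 1; n=9 → 3.
Total orbitals: 1 + 3 = 4.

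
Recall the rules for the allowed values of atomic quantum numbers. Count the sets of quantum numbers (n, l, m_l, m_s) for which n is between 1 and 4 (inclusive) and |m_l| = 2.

Count contributing orbitals for each principal shell:
n=3 → 2; n=4 → 4.
Orbitals: 2 + 4 = 6. Including both spin states (m_s = ±1/2) gives 2 × 6 = 12 states.

12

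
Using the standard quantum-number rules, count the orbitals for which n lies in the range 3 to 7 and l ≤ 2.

45

Count contributing orbitals for each principal shell:
n=3 → 9; n=4 → 9; n=5 → 9; n=6 → 9; n=7 → 9.
Total orbitals: 9 + 9 + 9 + 9 + 9 = 45.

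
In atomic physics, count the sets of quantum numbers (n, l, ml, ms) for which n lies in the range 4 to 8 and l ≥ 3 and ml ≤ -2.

Per-shell orbital counts meeting the constraint:
n=4 → 2; n=5 → 5; n=6 → 9; n=7 → 14; n=8 → 20.
Orbitals: 2 + 5 + 9 + 14 + 20 = 50. Including both spin states (ms = ±1/2) gives 2 × 50 = 100 states.

100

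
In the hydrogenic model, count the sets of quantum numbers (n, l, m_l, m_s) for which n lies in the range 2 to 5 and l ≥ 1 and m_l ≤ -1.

Work shell by shell — for each n, count the (l, m_l) pairs that satisfy l ≥ 1 and m_l ≤ -1:
n=2 → 1; n=3 → 3; n=4 → 6; n=5 → 10.
Orbitals: 1 + 3 + 6 + 10 = 20. Including both spin states (m_s = ±1/2) gives 2 × 20 = 40 states.

40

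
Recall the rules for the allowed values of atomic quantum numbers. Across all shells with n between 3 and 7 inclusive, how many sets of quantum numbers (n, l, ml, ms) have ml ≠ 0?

Per-shell orbital counts meeting the constraint:
n=3 → 6; n=4 → 12; n=5 → 20; n=6 → 30; n=7 → 42.
Orbitals: 6 + 12 + 20 + 30 + 42 = 110. Including both spin states (ms = ±1/2) gives 2 × 110 = 220 states.

220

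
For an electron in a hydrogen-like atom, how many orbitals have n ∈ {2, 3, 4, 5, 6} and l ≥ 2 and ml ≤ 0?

40

Count contributing orbitals for each principal shell:
n=3 → 3; n=4 → 7; n=5 → 12; n=6 → 18.
Total orbitals: 3 + 7 + 12 + 18 = 40.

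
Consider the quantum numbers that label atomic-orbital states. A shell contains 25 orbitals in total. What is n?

n = 5

n² = 25 ⇒ n = 5.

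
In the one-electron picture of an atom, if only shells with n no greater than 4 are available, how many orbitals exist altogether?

30

Total orbitals = 1² + 2² + 3² + 4² = 30.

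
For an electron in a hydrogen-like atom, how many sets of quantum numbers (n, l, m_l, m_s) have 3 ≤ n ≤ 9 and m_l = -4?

Treat each shell separately and count matching orbitals:
n=5 → 1; n=6 → 2; n=7 → 3; n=8 → 4; n=9 → 5.
Orbitals: 1 + 2 + 3 + 4 + 5 = 15. Including both spin states (m_s = ±1/2) gives 2 × 15 = 30 states.

30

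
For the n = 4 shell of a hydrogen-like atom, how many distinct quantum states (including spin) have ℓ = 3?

With n = 4 the allowed ℓ are 0, 1, …, 3.
Contributions: ℓ=3 → 7.
Orbitals: 7. Each orbital carries two spin states, so 7 × 2 = 14 states.

14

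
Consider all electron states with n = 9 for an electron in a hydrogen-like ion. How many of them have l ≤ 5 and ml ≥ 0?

42

Per l-value: l=0 → 1; l=1 → 2; l=2 → 3; l=3 → 4; l=4 → 5; l=5 → 6.
Orbitals: 1 + 2 + 3 + 4 + 5 + 6 = 21. Each orbital carries two spin states, so 21 × 2 = 42 states.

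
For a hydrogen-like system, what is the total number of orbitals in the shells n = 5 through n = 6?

61

Shell n has n² orbitals: 5²=25 + 6²=36 = 61 orbitals.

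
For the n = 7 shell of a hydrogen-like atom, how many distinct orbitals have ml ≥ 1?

21

For n = 7, l ranges over 0 … 6.
Orbitals with ml ≥ 1, by l: l=1 → 1; l=2 → 2; l=3 → 3; l=4 → 4; l=5 → 5; l=6 → 6.
Total orbitals: 1 + 2 + 3 + 4 + 5 + 6 = 21.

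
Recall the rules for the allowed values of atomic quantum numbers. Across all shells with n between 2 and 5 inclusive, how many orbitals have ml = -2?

6

Count contributing orbitals for each principal shell:
n=3 → 1; n=4 → 2; n=5 → 3.
Total orbitals: 1 + 2 + 3 = 6.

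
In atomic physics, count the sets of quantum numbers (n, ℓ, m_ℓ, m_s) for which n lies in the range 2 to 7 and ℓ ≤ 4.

Treat each shell separately and count matching orbitals:
n=2 → 4; n=3 → 9; n=4 → 16; n=5 → 25; n=6 → 25; n=7 → 25.
Orbitals: 4 + 9 + 16 + 25 + 25 + 25 = 104. Including both spin states (m_s = ±1/2) gives 2 × 104 = 208 states.

208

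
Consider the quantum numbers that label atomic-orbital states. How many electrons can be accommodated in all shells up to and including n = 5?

Total orbitals = 1² + 2² + 3² + 4² + 5² = 55. Doubling for spin gives 110 electrons.

110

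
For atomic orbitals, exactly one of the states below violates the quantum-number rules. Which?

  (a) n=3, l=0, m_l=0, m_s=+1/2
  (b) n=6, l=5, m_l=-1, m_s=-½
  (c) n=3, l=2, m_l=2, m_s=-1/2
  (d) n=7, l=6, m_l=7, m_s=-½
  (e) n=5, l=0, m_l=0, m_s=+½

(d) has |m_l| = 7 > l = 6, violating −l ≤ m_l ≤ l.
The remaining sets (a), (b), (c), (e) satisfy all four rules.

(d)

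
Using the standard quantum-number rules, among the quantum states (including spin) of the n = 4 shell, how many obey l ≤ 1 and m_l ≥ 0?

For n = 4, l ranges over 0 … 3.
Orbitals with l ≤ 1 and m_l ≥ 0, by l: l=0 → 1; l=1 → 2.
Orbitals: 1 + 2 = 3. Each orbital carries two spin states, so 3 × 2 = 6 states.

6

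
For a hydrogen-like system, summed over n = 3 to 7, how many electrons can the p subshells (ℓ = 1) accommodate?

30

A p subshell (ℓ = 1) exists for every n ≥ 2, so shells n = 3, 4, 5, 6, 7 each contribute one — 5 subshells.
Since each p subshell holds 2(2·1+1) = 6 electrons, the total is 5 × 6 = 30.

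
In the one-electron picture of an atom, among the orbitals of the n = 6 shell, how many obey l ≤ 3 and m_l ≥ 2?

3

Go through l = 0, …, 5 (the values permitted for n = 6).
Per l-value: l=2 → 1; l=3 → 2.
Total orbitals: 1 + 2 = 3.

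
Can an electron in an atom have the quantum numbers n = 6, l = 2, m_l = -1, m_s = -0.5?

Yes

n = 6 is a positive integer. l = 2 satisfies 0 ≤ l ≤ n−1 = 5. m_l = -1 lies in the range −l … +l (here −2 … 2). m_s = -1/2 is one of ±1/2.
All four constraints are satisfied.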